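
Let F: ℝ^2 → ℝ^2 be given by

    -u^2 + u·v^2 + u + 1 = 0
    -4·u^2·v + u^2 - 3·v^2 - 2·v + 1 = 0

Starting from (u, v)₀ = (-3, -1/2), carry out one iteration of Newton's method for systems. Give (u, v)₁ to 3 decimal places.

At (-3, -1/2): F = (-11.750, 28.250).
Jacobian J = [[-2·u + v^2 + 1, 2·u·v], [-8·u·v + 2·u, -4·u^2 - 6·v - 2]].
At the point, J = [[7.250, 3.000], [-18.000, -35.000]] (det J = -199.750).
Solving J·Δ = −F gives Δ = (1.635, -0.033).
Then the next iterate is (u, v)₁ = (-1.365, -0.533).

(-1.365, -0.533)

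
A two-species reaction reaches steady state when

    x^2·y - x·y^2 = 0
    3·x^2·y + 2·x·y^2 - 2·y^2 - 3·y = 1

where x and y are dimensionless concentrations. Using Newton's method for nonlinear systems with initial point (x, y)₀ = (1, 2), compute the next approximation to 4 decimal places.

(1.0500, 1.3333)

At (1, 2): F = (-2.0000, -1.0000).
Jacobian J = [[2·x·y - y^2, x^2 - 2·x·y], [6·x·y + 2·y^2, 3·x^2 + 4·x·y - 4·y - 3]].
At the point, J = [[0.0000, -3.0000], [20.0000, 0.0000]] (det J = 60.0000).
Solving J·Δ = −F gives Δ = (0.0500, -0.6667).
Then the next iterate is (x, y)₁ = (1.0500, 1.3333).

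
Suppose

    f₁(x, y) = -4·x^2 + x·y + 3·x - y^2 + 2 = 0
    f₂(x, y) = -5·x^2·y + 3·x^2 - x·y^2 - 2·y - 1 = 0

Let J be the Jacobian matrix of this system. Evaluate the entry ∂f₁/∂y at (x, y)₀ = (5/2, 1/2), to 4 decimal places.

∂f₁/∂y = x - 2·y.
At (5/2, 1/2) this is 1.5000.

1.5000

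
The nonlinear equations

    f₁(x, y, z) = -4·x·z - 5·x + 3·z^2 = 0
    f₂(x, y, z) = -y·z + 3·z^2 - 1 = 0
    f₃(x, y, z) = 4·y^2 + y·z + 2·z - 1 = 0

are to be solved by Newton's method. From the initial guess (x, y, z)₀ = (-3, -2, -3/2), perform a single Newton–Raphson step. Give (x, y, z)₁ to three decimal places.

(-8.480, -1.143, -0.923)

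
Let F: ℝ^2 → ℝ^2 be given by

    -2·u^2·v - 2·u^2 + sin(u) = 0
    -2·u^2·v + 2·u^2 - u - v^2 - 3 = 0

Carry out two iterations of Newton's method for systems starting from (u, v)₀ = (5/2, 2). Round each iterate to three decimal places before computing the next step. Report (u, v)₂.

At (5/2, 2): F = (-36.90153, -22.000).
Jacobian J = [[-4·u·v - 4·u + cos(u), -2·u^2], [-4·u·v + 4·u - 1, -2·u^2 - 2·v]].
At the point, J = [[-30.80114, -12.500], [-11.000, -16.500]] (det J = 370.71887).
Solving J·Δ = −F gives Δ = (-0.901, -0.733).
Then the next iterate is (u, v)₁ = (1.599, 1.267).
Round to (1.599, 1.267) and repeat: F = (-10.59293, -7.56962), J = [[-14.52793, -5.11360], [-2.70773, -7.64760]].
Δ = (-0.435, -0.836), so (u, v)₂ = (1.164, 0.431).

(1.164, 0.431)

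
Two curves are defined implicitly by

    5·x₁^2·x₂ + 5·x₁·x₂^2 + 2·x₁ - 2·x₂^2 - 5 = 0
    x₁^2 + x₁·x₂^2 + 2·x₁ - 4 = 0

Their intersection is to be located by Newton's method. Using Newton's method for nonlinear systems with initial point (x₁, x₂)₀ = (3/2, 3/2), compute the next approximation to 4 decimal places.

(1.3581, 0.7008)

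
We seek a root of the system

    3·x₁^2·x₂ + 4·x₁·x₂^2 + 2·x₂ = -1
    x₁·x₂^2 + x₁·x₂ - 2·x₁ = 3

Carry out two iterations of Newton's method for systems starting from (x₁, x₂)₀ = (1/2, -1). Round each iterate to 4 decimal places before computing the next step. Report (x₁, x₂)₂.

(-0.8577, -1.3094)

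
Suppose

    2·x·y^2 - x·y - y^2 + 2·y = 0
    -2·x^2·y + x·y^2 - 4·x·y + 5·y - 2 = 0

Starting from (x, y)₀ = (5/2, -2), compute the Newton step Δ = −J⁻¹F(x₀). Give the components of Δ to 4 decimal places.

At (5/2, -2): F = (17.0000, 43.0000).
Jacobian J = [[2·y^2 - y, 4·x·y - x - 2·y + 2], [-4·x·y + y^2 - 4·y, -2·x^2 + 2·x·y - 4·x + 5]].
At the point, J = [[10.0000, -16.5000], [32.0000, -27.5000]] (det J = 253.0000).
Solving J·Δ = −F gives Δ = (-0.9565, 0.4506).

(-0.9565, 0.4506)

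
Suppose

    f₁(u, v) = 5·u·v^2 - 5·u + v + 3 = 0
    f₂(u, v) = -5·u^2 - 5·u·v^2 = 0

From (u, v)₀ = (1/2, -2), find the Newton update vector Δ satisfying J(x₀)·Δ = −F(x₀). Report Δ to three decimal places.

At (1/2, -2): F = (8.500, -11.250).
Jacobian J = [[5·v^2 - 5, 10·u·v + 1], [-10·u - 5·v^2, -10·u·v]].
At the point, J = [[15.000, -9.000], [-25.000, 10.000]] (det J = -75.000).
Solving J·Δ = −F gives Δ = (-0.217, 0.583).

(-0.217, 0.583)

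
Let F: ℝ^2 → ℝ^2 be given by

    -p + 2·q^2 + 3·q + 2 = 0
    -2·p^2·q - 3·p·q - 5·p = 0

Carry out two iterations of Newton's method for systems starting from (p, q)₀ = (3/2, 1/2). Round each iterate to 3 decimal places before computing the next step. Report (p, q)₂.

At (3/2, 1/2): F = (2.500, -12.000).
Jacobian J = [[-1, 4·q + 3], [-4·p·q - 3·q - 5, -2·p^2 - 3·p]].
At the point, J = [[-1.000, 5.000], [-9.500, -9.000]] (det J = 56.500).
Solving J·Δ = −F gives Δ = (-0.664, -0.633).
Then the next iterate is (p, q)₁ = (0.836, -0.133).
Round to (0.836, -0.133) and repeat: F = (0.80038, -3.66053), J = [[-1.000, 2.468], [-4.15625, -3.90579]].
Δ = (-0.417, -0.493), so (p, q)₂ = (0.419, -0.626).

(0.419, -0.626)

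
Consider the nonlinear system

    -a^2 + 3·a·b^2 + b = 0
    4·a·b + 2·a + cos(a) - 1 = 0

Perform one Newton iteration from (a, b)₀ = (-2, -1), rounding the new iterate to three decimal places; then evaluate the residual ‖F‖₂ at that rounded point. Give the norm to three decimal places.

2.970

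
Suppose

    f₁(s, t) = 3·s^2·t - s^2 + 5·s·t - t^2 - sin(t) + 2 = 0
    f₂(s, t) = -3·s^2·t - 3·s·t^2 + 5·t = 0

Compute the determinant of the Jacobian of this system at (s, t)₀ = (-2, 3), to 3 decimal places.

-465.910

J = [[6·s·t - 2·s + 5·t, 3·s^2 + 5·s - 2·t - cos(t)], [-6·s·t - 3·t^2, -3·s^2 - 6·s·t + 5]].
At the point, J = [[-17.000, -3.01001], [9.000, 29.000]].
det J = -465.910.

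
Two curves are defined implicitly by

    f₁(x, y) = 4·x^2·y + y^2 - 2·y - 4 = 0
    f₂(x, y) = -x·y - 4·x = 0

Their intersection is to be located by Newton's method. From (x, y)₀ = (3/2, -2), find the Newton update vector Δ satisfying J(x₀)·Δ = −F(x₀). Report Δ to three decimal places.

(-0.714, -1.048)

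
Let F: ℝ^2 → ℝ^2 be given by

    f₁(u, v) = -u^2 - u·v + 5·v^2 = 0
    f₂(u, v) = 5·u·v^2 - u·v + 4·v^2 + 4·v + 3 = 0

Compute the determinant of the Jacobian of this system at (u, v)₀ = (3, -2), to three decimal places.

806.000

J = [[-2·u - v, -u + 10·v], [5·v^2 - v, 10·u·v - u + 8·v + 4]].
At the point, J = [[-4.000, -23.000], [22.000, -75.000]].
det J = 806.000.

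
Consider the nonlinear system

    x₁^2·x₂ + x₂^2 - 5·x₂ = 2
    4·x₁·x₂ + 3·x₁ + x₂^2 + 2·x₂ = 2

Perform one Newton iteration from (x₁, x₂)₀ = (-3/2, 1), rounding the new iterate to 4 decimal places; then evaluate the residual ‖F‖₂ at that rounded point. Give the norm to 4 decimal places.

33.6167

At (-3/2, 1): F = (-3.7500, -9.5000).
Jacobian J = [[2·x₁·x₂, x₁^2 + 2·x₂ - 5], [4·x₂ + 3, 4·x₁ + 2·x₂ + 2]].
At the point, J = [[-3.0000, -0.7500], [7.0000, -2.0000]] (det J = 11.2500).
Solving J·Δ = −F gives Δ = (-0.0333, -4.8667).
Then the next iterate is (x₁, x₂)₁ = (-1.5333, -3.8667).
Re-evaluating at (-1.5333, -3.8667): F = (23.194223, 24.333313), so ‖F‖₂ = 33.6167.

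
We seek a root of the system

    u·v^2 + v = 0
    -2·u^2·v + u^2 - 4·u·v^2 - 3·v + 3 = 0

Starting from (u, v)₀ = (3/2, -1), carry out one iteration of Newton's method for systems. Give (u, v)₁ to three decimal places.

At (3/2, -1): F = (0.500, 6.750).
Jacobian J = [[v^2, 2·u·v + 1], [-4·u·v + 2·u - 4·v^2, -2·u^2 - 8·u·v - 3]].
At the point, J = [[1.000, -2.000], [5.000, 4.500]] (det J = 14.500).
Solving J·Δ = −F gives Δ = (-1.086, -0.293).
Then the next iterate is (u, v)₁ = (0.414, -1.293).

(0.414, -1.293)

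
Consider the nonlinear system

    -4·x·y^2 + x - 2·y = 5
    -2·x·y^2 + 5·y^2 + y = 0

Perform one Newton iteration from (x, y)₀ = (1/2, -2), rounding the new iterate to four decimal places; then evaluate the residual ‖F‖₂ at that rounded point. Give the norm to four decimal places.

At (1/2, -2): F = (-8.5000, 14.0000).
Jacobian J = [[-4·y^2 + 1, -8·x·y - 2], [-2·y^2, -4·x·y + 10·y + 1]].
At the point, J = [[-15.0000, 6.0000], [-8.0000, -15.0000]] (det J = 273.0000).
Solving J·Δ = −F gives Δ = (-0.1593, 1.0183).
Then the next iterate is (x, y)₁ = (0.3407, -0.9817).
Re-evaluating at (0.3407, -0.9817): F = (-4.009278, 3.180285), so ‖F‖₂ = 5.1175.

5.1175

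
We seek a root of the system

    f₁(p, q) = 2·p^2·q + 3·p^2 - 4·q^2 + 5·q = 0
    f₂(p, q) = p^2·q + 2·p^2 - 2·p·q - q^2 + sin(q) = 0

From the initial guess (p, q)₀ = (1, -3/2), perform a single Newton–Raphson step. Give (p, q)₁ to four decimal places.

(0.4873, -0.6316)

At (1, -3/2): F = (-16.5000, 0.252505).
Jacobian J = [[4·p·q + 6·p, 2·p^2 - 8·q + 5], [2·p·q + 4·p - 2·q, p^2 - 2·p - 2·q + cos(q)]].
At the point, J = [[0.0000, 19.0000], [4.0000, 2.070737]] (det J = -76.0000).
Solving J·Δ = −F gives Δ = (-0.5127, 0.8684).
Then the next iterate is (p, q)₁ = (0.4873, -0.6316).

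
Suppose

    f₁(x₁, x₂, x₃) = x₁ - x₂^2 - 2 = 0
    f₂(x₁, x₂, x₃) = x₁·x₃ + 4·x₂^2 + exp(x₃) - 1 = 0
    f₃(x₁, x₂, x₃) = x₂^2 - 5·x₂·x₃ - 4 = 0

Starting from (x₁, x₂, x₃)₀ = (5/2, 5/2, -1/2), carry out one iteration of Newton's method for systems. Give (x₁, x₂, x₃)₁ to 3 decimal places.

At (5/2, 5/2, -1/2): F = (-5.750, 23.35653, 8.500).
Jacobian J = [[1, -2·x₂, 0], [x₃, 8·x₂, x₁ + exp(x₃)], [0, 2·x₂ - 5·x₃, -5·x₂]].
At the point, J = [[1.000, -5.000, 0.000], [-0.500, 20.000, 3.10653], [0.000, 7.500, -12.500]] (det J = -242.04898).
Solving J·Δ = −F gives Δ = (-0.084, -1.167, -0.020).
Then the next iterate is (x₁, x₂, x₃)₁ = (2.416, 1.333, -0.520).

(2.416, 1.333, -0.520)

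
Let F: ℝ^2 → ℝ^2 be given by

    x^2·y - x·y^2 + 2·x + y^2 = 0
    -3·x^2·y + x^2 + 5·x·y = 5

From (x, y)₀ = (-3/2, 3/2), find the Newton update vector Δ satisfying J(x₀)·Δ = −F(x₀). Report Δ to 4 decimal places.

(1.3887, 0.0612)

At (-3/2, 3/2): F = (6.0000, -24.1250).
Jacobian J = [[2·x·y - y^2 + 2, x^2 - 2·x·y + 2·y], [-6·x·y + 2·x + 5·y, -3·x^2 + 5·x]].
At the point, J = [[-4.7500, 9.7500], [18.0000, -14.2500]] (det J = -107.8125).
Solving J·Δ = −F gives Δ = (1.3887, 0.0612).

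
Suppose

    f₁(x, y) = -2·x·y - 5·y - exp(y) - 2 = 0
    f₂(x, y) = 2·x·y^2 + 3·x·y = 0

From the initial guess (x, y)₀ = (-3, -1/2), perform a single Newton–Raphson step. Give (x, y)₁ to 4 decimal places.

At (-3, -1/2): F = (-3.106531, 3.0000).
Jacobian J = [[-2·y, -2·x - exp(y) - 5], [2·y^2 + 3·y, 4·x·y + 3·x]].
At the point, J = [[1.0000, 0.393469], [-1.0000, -3.0000]] (det J = -2.606531).
Solving J·Δ = −F gives Δ = (3.1226, -0.0409).
Then the next iterate is (x, y)₁ = (0.1226, -0.5409).

(0.1226, -0.5409)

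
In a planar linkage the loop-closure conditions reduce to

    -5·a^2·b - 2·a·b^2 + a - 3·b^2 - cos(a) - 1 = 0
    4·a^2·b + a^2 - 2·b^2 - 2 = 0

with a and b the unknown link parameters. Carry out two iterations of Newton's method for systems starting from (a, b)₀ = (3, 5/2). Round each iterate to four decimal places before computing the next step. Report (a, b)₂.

At (3, 5/2): F = (-165.760008, 84.5000).
Jacobian J = [[-10·a·b - 2·b^2 + sin(a) + 1, -5·a^2 - 4·a·b - 6·b], [8·a·b + 2·a, 4·a^2 - 4·b]].
At the point, J = [[-86.358880, -90.0000], [66.0000, 26.0000]] (det J = 3694.669120).
Solving J·Δ = −F gives Δ = (-0.8919, -0.9860).
Then the next iterate is (a, b)₁ = (2.1081, 1.5140).
Round to (2.1081, 1.5140) and repeat: F = (-48.562751, 24.773076), J = [[-34.641934, -44.071082], [29.749507, 11.720342]].
Δ = (-0.5774, -0.6480), so (a, b)₂ = (1.5307, 0.8660).

(1.5307, 0.8660)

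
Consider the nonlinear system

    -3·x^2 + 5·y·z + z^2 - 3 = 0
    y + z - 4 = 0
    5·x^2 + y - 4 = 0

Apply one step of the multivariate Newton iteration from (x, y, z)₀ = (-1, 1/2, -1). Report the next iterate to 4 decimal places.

(-0.9388, -0.3878, 4.3878)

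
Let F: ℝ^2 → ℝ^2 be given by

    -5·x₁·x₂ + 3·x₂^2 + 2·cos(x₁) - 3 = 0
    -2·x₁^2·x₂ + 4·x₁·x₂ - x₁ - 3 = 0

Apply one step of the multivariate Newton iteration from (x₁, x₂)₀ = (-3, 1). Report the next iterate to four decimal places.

(-1.6199, 0.6900)

At (-3, 1): F = (13.020015, -30.0000).
Jacobian J = [[-5·x₂ - 2·sin(x₁), -5·x₁ + 6·x₂], [-4·x₁·x₂ + 4·x₂ - 1, -2·x₁^2 + 4·x₁]].
At the point, J = [[-4.717760, 21.0000], [15.0000, -30.0000]] (det J = -173.467200).
Solving J·Δ = −F gives Δ = (1.3801, -0.3100).
Then the next iterate is (x₁, x₂)₁ = (-1.6199, 0.6900).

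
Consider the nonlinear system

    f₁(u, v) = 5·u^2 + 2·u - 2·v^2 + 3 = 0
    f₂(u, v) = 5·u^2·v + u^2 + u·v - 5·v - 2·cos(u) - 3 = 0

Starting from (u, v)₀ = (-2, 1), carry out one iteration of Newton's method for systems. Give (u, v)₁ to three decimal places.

(-1.159, 1.465)

At (-2, 1): F = (17.000, 14.83229).
Jacobian J = [[10·u + 2, -4·v], [10·u·v + 2·u + v + 2·sin(u), 5·u^2 + u - 5]].
At the point, J = [[-18.000, -4.000], [-24.81859, 13.000]] (det J = -333.27438).
Solving J·Δ = −F gives Δ = (0.841, 0.465).
Then the next iterate is (u, v)₁ = (-1.159, 1.465).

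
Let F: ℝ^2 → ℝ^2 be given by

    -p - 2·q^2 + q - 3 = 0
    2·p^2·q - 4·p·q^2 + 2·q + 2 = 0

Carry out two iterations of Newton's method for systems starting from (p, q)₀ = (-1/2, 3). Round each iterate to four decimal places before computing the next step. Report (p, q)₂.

At (-1/2, 3): F = (-17.5000, 27.5000).
Jacobian J = [[-1, -4·q + 1], [4·p·q - 4·q^2, 2·p^2 - 8·p·q + 2]].
At the point, J = [[-1.0000, -11.0000], [-42.0000, 14.5000]] (det J = -476.5000).
Solving J·Δ = −F gives Δ = (0.1023, -1.6002).
Then the next iterate is (p, q)₁ = (-0.3977, 1.3998).
Round to (-0.3977, 1.3998) and repeat: F = (-5.121380, 8.359477), J = [[-1.0000, -4.5992], [-10.064562, 6.769934]].
Δ = (0.0712, -1.1290), so (p, q)₂ = (-0.3265, 0.2708).

(-0.3265, 0.2708)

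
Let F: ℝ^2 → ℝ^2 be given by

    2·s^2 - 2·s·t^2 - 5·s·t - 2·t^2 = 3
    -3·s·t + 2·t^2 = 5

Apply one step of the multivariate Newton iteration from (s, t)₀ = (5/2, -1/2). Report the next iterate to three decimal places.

At (5/2, -1/2): F = (14.000, -0.750).
Jacobian J = [[4·s - 2·t^2 - 5·t, -4·s·t - 5·s - 4·t], [-3·t, -3·s + 4·t]].
At the point, J = [[12.000, -5.500], [1.500, -9.500]] (det J = -105.750).
Solving J·Δ = −F gives Δ = (-1.297, -0.284).
Then the next iterate is (s, t)₁ = (1.203, -0.784).

(1.203, -0.784)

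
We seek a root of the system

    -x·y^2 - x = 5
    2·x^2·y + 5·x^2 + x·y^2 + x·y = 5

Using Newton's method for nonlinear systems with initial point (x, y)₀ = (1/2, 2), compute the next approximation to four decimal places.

(1.9667, -5.4167)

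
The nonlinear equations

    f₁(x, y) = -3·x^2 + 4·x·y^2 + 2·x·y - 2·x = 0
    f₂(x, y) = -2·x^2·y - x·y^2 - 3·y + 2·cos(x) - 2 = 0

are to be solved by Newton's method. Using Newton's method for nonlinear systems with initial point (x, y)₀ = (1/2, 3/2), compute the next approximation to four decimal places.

At (1/2, 3/2): F = (4.2500, -6.619835).
Jacobian J = [[-6·x + 4·y^2 + 2·y - 2, 8·x·y + 2·x], [-4·x·y - y^2 - 2·sin(x), -2·x^2 - 2·x·y - 3]].
At the point, J = [[7.0000, 7.0000], [-6.208851, -5.0000]] (det J = 8.461958).
Solving J·Δ = −F gives Δ = (-2.9649, 2.3578).
Then the next iterate is (x, y)₁ = (-2.4649, 3.8578).

(-2.4649, 3.8578)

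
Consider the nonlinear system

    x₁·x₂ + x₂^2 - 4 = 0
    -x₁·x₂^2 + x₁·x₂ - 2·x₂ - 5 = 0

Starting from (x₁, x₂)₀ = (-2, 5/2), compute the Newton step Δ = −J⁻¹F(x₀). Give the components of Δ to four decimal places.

(0.3429, 0.6310)

At (-2, 5/2): F = (-2.7500, -2.5000).
Jacobian J = [[x₂, x₁ + 2·x₂], [-x₂^2 + x₂, -2·x₁·x₂ + x₁ - 2]].
At the point, J = [[2.5000, 3.0000], [-3.7500, 6.0000]] (det J = 26.2500).
Solving J·Δ = −F gives Δ = (0.3429, 0.6310).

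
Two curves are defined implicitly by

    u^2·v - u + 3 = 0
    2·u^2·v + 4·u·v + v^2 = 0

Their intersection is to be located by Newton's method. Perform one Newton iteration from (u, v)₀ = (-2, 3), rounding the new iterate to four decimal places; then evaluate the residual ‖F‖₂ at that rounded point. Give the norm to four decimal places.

At (-2, 3): F = (17.0000, 9.0000).
Jacobian J = [[2·u·v - 1, u^2], [4·u·v + 4·v, 2·u^2 + 4·u + 2·v]].
At the point, J = [[-13.0000, 4.0000], [-12.0000, 6.0000]] (det J = -30.0000).
Solving J·Δ = −F gives Δ = (2.2000, 2.9000).
Then the next iterate is (u, v)₁ = (0.2000, 5.9000).
Re-evaluating at (0.2000, 5.9000): F = (3.0360, 40.0020), so ‖F‖₂ = 40.1170.

40.1170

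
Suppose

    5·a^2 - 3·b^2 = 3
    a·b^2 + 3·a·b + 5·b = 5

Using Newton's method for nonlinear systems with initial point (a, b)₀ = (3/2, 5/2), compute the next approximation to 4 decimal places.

(0.9724, 1.2724)

At (3/2, 5/2): F = (-10.5000, 28.1250).
Jacobian J = [[10·a, -6·b], [b^2 + 3·b, 2·a·b + 3·a + 5]].
At the point, J = [[15.0000, -15.0000], [13.7500, 17.0000]] (det J = 461.2500).
Solving J·Δ = −F gives Δ = (-0.5276, -1.2276).
Then the next iterate is (a, b)₁ = (0.9724, 1.2724).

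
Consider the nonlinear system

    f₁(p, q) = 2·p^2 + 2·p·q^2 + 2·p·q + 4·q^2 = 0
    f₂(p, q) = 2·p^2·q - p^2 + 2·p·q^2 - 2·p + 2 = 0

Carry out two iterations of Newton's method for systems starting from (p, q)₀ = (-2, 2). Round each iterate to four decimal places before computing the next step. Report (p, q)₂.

At (-2, 2): F = (0.0000, 2.0000).
Jacobian J = [[4·p + 2·q^2 + 2·q, 4·p·q + 2·p + 8·q], [4·p·q - 2·p + 2·q^2 - 2, 2·p^2 + 4·p·q]].
At the point, J = [[4.0000, -4.0000], [-6.0000, -8.0000]] (det J = -56.0000).
Solving J·Δ = −F gives Δ = (0.1429, 0.1429).
Then the next iterate is (p, q)₁ = (-1.8571, 2.1429).
Round to (-1.8571, 2.1429) and repeat: F = (0.250881, -0.009348), J = [[6.041441, -2.489318], [-5.020078, -9.020678]].
Δ = (-0.0341, 0.0180), so (p, q)₂ = (-1.8912, 2.1609).

(-1.8912, 2.1609)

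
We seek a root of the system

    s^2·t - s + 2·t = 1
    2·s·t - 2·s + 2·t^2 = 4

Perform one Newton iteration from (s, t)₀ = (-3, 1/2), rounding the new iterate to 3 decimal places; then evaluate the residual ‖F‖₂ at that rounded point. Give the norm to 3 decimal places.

2.074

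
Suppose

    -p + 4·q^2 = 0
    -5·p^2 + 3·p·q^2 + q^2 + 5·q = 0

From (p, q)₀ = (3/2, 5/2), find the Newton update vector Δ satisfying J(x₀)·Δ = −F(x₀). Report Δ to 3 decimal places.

(0.477, -1.151)

At (3/2, 5/2): F = (23.500, 35.625).
Jacobian J = [[-1, 8·q], [-10·p + 3·q^2, 6·p·q + 2·q + 5]].
At the point, J = [[-1.000, 20.000], [3.750, 32.500]] (det J = -107.500).
Solving J·Δ = −F gives Δ = (0.477, -1.151).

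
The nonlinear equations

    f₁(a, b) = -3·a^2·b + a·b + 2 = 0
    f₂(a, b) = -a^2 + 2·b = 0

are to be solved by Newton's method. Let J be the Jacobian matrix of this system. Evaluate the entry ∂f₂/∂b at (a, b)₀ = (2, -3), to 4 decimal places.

∂f₂/∂b = 2.
At (2, -3) this is 2.0000.

2.0000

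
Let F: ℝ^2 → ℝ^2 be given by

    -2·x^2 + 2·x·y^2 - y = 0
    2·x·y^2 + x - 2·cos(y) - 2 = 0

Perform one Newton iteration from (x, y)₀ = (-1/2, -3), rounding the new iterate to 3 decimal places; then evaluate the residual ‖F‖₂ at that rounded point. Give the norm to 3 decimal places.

6.085

At (-1/2, -3): F = (-6.500, -9.52002).
Jacobian J = [[-4·x + 2·y^2, 4·x·y - 1], [2·y^2 + 1, 4·x·y + 2·sin(y)]].
At the point, J = [[20.000, 5.000], [19.000, 5.71776]] (det J = 19.35520).
Solving J·Δ = −F gives Δ = (-0.539, 3.456).
Then the next iterate is (x, y)₁ = (-1.039, 0.456).
Re-evaluating at (-1.039, 0.456): F = (-3.04713, -5.26673), so ‖F‖₂ = 6.085.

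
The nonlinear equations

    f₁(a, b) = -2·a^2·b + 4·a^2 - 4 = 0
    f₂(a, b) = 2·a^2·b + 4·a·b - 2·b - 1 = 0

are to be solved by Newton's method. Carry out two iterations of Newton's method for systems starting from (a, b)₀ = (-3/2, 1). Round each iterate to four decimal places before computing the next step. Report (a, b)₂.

At (-3/2, 1): F = (0.5000, -4.5000).
Jacobian J = [[-4·a·b + 8·a, -2·a^2], [4·a·b + 4·b, 2·a^2 + 4·a - 2]].
At the point, J = [[-6.0000, -4.5000], [-2.0000, -3.5000]] (det J = 12.0000).
Solving J·Δ = −F gives Δ = (1.8333, -2.3333).
Then the next iterate is (a, b)₁ = (0.3333, -1.3333).
Round to (0.3333, -1.3333) and repeat: F = (-3.259415, -0.407185), J = [[4.443956, -0.222178], [-7.110756, -0.444622]].
Δ = (0.3821, -7.0271), so (a, b)₂ = (0.7154, -8.3604).

(0.7154, -8.3604)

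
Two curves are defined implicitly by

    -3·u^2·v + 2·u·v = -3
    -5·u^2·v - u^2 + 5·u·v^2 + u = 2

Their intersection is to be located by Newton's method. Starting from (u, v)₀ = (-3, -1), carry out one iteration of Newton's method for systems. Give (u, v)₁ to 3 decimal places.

At (-3, -1): F = (36.000, 16.000).
Jacobian J = [[-6·u·v + 2·v, -3·u^2 + 2·u], [-10·u·v - 2·u + 5·v^2 + 1, -5·u^2 + 10·u·v]].
At the point, J = [[-20.000, -33.000], [-18.000, -15.000]] (det J = -294.000).
Solving J·Δ = −F gives Δ = (-0.041, 1.116).
Then the next iterate is (u, v)₁ = (-3.041, 0.116).

(-3.041, 0.116)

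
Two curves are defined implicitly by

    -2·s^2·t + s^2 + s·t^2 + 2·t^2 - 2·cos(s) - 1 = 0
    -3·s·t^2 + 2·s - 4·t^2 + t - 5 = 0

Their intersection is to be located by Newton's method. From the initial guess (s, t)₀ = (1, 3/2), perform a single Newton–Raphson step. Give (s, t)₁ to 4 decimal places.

(-0.9474, 1.1000)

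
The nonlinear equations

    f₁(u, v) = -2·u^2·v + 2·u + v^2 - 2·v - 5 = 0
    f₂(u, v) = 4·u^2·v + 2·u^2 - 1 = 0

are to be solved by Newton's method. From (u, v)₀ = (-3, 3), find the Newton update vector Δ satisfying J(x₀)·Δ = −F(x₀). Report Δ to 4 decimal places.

At (-3, 3): F = (-62.0000, 125.0000).
Jacobian J = [[-4·u·v + 2, -2·u^2 + 2·v - 2], [8·u·v + 4·u, 4·u^2]].
At the point, J = [[38.0000, -14.0000], [-84.0000, 36.0000]] (det J = 192.0000).
Solving J·Δ = −F gives Δ = (2.5104, 2.3854).

(2.5104, 2.3854)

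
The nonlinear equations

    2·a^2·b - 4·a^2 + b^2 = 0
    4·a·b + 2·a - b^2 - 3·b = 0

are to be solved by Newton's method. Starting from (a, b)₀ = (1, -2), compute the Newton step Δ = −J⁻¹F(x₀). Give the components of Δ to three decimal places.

(-0.304, 0.435)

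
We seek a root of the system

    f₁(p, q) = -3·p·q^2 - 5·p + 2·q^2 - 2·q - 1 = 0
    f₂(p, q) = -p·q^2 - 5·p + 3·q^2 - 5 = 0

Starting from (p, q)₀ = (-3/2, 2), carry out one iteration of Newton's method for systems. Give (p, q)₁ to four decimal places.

(-1.2667, 0.9778)

At (-3/2, 2): F = (28.5000, 20.5000).
Jacobian J = [[-3·q^2 - 5, -6·p·q + 4·q - 2], [-q^2 - 5, -2·p·q + 6·q]].
At the point, J = [[-17.0000, 24.0000], [-9.0000, 18.0000]] (det J = -90.0000).
Solving J·Δ = −F gives Δ = (0.2333, -1.0222).
Then the next iterate is (p, q)₁ = (-1.2667, 0.9778).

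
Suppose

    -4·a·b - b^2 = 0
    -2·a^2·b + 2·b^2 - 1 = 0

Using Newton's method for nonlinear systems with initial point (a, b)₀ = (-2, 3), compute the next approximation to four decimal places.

At (-2, 3): F = (15.0000, -7.0000).
Jacobian J = [[-4·b, -4·a - 2·b], [-4·a·b, -2·a^2 + 4·b]].
At the point, J = [[-12.0000, 2.0000], [24.0000, 4.0000]] (det J = -96.0000).
Solving J·Δ = −F gives Δ = (0.7708, -2.8750).
Then the next iterate is (a, b)₁ = (-1.2292, 0.1250).

(-1.2292, 0.1250)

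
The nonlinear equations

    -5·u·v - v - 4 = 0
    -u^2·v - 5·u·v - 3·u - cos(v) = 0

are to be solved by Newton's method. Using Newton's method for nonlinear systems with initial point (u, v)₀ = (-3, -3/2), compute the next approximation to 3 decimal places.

At (-3, -3/2): F = (-25.000, -0.07074).
Jacobian J = [[-5·v, -5·u - 1], [-2·u·v - 5·v - 3, -u^2 - 5·u + sin(v)]].
At the point, J = [[7.500, 14.000], [-4.500, 5.00251]] (det J = 100.51879).
Solving J·Δ = −F gives Δ = (1.234, 1.124).
Then the next iterate is (u, v)₁ = (-1.766, -0.376).

(-1.766, -0.376)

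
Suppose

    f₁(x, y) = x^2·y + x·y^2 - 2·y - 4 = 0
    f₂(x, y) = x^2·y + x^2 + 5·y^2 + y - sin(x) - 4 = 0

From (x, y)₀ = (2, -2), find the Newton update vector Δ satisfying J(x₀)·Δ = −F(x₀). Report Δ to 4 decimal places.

(-1.4168, 0.9446)

At (2, -2): F = (0.0000, 9.090703).
Jacobian J = [[2·x·y + y^2, x^2 + 2·x·y - 2], [2·x·y + 2·x - cos(x), x^2 + 10·y + 1]].
At the point, J = [[-4.0000, -6.0000], [-3.583853, -15.0000]] (det J = 38.496881).
Solving J·Δ = −F gives Δ = (-1.4168, 0.9446).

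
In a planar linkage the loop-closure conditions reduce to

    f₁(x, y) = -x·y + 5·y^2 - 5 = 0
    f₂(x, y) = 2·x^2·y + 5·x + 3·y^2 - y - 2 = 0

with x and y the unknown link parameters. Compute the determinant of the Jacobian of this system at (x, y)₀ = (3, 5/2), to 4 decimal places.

J = [[-y, -x + 10·y], [4·x·y + 5, 2·x^2 + 6·y - 1]].
At the point, J = [[-2.5000, 22.0000], [35.0000, 32.0000]].
det J = -850.0000.

-850.0000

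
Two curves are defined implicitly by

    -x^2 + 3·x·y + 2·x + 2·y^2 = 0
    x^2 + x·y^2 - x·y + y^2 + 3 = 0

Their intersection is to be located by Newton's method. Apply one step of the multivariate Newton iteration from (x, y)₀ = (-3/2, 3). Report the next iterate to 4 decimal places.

(-2.3793, 4.7414)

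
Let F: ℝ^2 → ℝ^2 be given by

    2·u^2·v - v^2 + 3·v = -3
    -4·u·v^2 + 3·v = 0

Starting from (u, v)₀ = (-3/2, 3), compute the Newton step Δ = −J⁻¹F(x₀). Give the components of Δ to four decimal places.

(0.8472, -0.8333)

At (-3/2, 3): F = (16.5000, 63.0000).
Jacobian J = [[4·u·v, 2·u^2 - 2·v + 3], [-4·v^2, -8·u·v + 3]].
At the point, J = [[-18.0000, 1.5000], [-36.0000, 39.0000]] (det J = -648.0000).
Solving J·Δ = −F gives Δ = (0.8472, -0.8333).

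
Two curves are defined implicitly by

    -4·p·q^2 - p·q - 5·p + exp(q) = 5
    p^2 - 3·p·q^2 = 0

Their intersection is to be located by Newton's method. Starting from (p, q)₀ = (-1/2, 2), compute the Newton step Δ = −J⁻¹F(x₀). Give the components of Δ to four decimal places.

(0.2330, -0.5369)

At (-1/2, 2): F = (13.889056, 6.2500).
Jacobian J = [[-4·q^2 - q - 5, -8·p·q - p + exp(q)], [2·p - 3·q^2, -6·p·q]].
At the point, J = [[-23.0000, 15.889056], [-13.0000, 6.0000]] (det J = 68.557729).
Solving J·Δ = −F gives Δ = (0.2330, -0.5369).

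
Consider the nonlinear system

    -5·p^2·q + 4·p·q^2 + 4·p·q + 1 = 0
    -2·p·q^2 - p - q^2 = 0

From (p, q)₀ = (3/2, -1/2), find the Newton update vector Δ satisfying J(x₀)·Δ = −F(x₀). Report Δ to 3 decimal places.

At (3/2, -1/2): F = (5.125, -2.500).
Jacobian J = [[-10·p·q + 4·q^2 + 4·q, -5·p^2 + 8·p·q + 4·p], [-2·q^2 - 1, -4·p·q - 2·q]].
At the point, J = [[6.500, -11.250], [-1.500, 4.000]] (det J = 9.125).
Solving J·Δ = −F gives Δ = (0.836, 0.938).

(0.836, 0.938)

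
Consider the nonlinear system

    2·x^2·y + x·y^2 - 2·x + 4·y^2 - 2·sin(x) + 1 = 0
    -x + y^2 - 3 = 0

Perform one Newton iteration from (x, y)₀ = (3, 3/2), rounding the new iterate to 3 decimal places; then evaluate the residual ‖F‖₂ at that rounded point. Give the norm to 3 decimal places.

15.673

At (3, 3/2): F = (37.46776, -3.750).
Jacobian J = [[4·x·y + y^2 - 2·cos(x) - 2, 2·x^2 + 2·x·y + 8·y], [-1, 2·y]].
At the point, J = [[20.22998, 39.000], [-1.000, 3.000]] (det J = 99.68995).
Solving J·Δ = −F gives Δ = (-2.595, 0.385).
Then the next iterate is (x, y)₁ = (0.405, 1.885).
Re-evaluating at (0.405, 1.885): F = (15.67229, 0.14822), so ‖F‖₂ = 15.673.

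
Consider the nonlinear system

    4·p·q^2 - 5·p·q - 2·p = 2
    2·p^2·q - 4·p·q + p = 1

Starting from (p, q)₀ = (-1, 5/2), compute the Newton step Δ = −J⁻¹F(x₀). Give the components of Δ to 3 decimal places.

At (-1, 5/2): F = (-12.500, 13.000).
Jacobian J = [[4·q^2 - 5·q - 2, 8·p·q - 5·p], [4·p·q - 4·q + 1, 2·p^2 - 4·p]].
At the point, J = [[10.500, -15.000], [-19.000, 6.000]] (det J = -222.000).
Solving J·Δ = −F gives Δ = (0.541, -0.455).

(0.541, -0.455)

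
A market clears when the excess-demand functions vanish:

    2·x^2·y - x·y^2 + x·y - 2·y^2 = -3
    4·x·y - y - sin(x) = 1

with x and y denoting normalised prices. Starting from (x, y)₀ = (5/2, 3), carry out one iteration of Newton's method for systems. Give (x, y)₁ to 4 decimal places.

At (5/2, 3): F = (7.5000, 25.401528).
Jacobian J = [[4·x·y - y^2 + y, 2·x^2 - 2·x·y + x - 4·y], [4·y - cos(x), 4·x - 1]].
At the point, J = [[24.0000, -12.0000], [12.801144, 9.0000]] (det J = 369.613723).
Solving J·Δ = −F gives Δ = (-1.0073, -1.3896).
Then the next iterate is (x, y)₁ = (1.4927, 1.6104).

(1.4927, 1.6104)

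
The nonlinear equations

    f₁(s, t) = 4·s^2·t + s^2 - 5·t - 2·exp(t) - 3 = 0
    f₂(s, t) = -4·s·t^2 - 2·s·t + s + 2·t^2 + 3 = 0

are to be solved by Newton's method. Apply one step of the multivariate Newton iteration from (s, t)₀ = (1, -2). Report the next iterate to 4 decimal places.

At (1, -2): F = (-0.270671, 0.0000).
Jacobian J = [[8·s·t + 2·s, 4·s^2 - 2·exp(t) - 5], [-4·t^2 - 2·t + 1, -8·s·t - 2·s + 4·t]].
At the point, J = [[-14.0000, -1.270671], [-11.0000, 6.0000]] (det J = -97.977376).
Solving J·Δ = −F gives Δ = (-0.0166, -0.0304).
Then the next iterate is (s, t)₁ = (0.9834, -2.0304).

(0.9834, -2.0304)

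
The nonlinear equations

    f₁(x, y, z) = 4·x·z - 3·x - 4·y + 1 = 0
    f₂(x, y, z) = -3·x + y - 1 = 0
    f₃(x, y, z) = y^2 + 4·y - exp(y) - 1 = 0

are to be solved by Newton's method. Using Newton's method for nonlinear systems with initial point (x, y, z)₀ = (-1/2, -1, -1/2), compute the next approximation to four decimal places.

(0.2254, 1.6762, -3.9159)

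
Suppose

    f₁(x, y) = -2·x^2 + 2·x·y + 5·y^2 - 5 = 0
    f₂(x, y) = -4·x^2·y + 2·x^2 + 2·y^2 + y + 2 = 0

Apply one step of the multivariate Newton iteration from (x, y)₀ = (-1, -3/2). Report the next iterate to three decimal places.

(-0.446, -1.041)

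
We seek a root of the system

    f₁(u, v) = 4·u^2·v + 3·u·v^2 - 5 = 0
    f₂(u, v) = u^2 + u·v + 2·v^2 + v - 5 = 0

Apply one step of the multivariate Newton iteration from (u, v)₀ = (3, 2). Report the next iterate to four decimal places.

(4.4167, -0.6111)

At (3, 2): F = (103.0000, 20.0000).
Jacobian J = [[8·u·v + 3·v^2, 4·u^2 + 6·u·v], [2·u + v, u + 4·v + 1]].
At the point, J = [[60.0000, 72.0000], [8.0000, 12.0000]] (det J = 144.0000).
Solving J·Δ = −F gives Δ = (1.4167, -2.6111).
Then the next iterate is (u, v)₁ = (4.4167, -0.6111).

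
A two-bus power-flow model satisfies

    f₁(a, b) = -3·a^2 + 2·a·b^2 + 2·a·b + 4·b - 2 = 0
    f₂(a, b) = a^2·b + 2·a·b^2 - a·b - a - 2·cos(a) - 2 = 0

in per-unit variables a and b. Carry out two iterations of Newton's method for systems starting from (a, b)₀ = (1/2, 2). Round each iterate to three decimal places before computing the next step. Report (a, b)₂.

(0.048, -1.880)

At (1/2, 2): F = (11.250, -0.75517).
Jacobian J = [[-6·a + 2·b^2 + 2·b, 4·a·b + 2·a + 4], [2·a·b + 2·b^2 - b + 2·sin(a) - 1, a^2 + 4·a·b - a]].
At the point, J = [[9.000, 9.000], [7.95885, 3.750]] (det J = -37.87966).
Solving J·Δ = −F gives Δ = (1.293, -2.543).
Then the next iterate is (a, b)₁ = (1.793, -0.543).
Round to (1.793, -0.543) and repeat: F = (-14.70642, -3.06698), J = [[-11.25430, 3.69160], [0.13633, -2.47255]].
Δ = (-1.745, -1.337), so (a, b)₂ = (0.048, -1.880).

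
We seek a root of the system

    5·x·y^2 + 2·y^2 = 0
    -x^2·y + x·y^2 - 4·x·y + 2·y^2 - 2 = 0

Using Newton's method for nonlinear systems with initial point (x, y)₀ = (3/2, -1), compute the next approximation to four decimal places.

(0.9670, -0.6403)

At (3/2, -1): F = (9.5000, 9.7500).
Jacobian J = [[5·y^2, 10·x·y + 4·y], [-2·x·y + y^2 - 4·y, -x^2 + 2·x·y - 4·x + 4·y]].
At the point, J = [[5.0000, -19.0000], [8.0000, -15.2500]] (det J = 75.7500).
Solving J·Δ = −F gives Δ = (-0.5330, 0.3597).
Then the next iterate is (x, y)₁ = (0.9670, -0.6403).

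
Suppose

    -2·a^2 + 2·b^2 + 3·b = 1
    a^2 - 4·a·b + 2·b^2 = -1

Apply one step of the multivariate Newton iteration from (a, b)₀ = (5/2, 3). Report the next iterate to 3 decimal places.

(1.344, 1.329)

At (5/2, 3): F = (13.500, -4.750).
Jacobian J = [[-4·a, 4·b + 3], [2·a - 4·b, -4·a + 4·b]].
At the point, J = [[-10.000, 15.000], [-7.000, 2.000]] (det J = 85.000).
Solving J·Δ = −F gives Δ = (-1.156, -1.671).
Then the next iterate is (a, b)₁ = (1.344, 1.329).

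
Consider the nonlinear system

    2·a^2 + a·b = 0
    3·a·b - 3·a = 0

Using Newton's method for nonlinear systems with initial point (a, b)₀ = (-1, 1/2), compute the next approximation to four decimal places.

At (-1, 1/2): F = (1.5000, 1.5000).
Jacobian J = [[4·a + b, a], [3·b - 3, 3·a]].
At the point, J = [[-3.5000, -1.0000], [-1.5000, -3.0000]] (det J = 9.0000).
Solving J·Δ = −F gives Δ = (0.3333, 0.3333).
Then the next iterate is (a, b)₁ = (-0.6667, 0.8333).

(-0.6667, 0.8333)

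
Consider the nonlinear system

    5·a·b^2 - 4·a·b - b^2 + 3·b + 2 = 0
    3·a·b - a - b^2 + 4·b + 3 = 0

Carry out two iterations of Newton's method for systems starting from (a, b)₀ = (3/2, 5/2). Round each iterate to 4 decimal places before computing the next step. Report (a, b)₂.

(-1.7856, 1.9479)

At (3/2, 5/2): F = (35.1250, 16.5000).
Jacobian J = [[5·b^2 - 4·b, 10·a·b - 4·a - 2·b + 3], [3·b - 1, 3·a - 2·b + 4]].
At the point, J = [[21.2500, 29.5000], [6.5000, 3.5000]] (det J = -117.3750).
Solving J·Δ = −F gives Δ = (-3.0996, 1.0421).
Then the next iterate is (a, b)₁ = (-1.5996, 3.5421).
Round to (-1.5996, 3.5421) and repeat: F = (-77.603086, -10.776302), J = [[48.563962, -54.345232], [9.6263, -7.8830]].
Δ = (-0.1860, -1.5942), so (a, b)₂ = (-1.7856, 1.9479).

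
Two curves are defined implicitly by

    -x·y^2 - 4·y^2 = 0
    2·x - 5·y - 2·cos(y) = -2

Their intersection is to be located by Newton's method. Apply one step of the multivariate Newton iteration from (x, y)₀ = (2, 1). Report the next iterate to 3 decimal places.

(1.307, 0.558)

At (2, 1): F = (-6.000, -0.08060).
Jacobian J = [[-y^2, -2·x·y - 8·y], [2, 2·sin(y) - 5]].
At the point, J = [[-1.000, -12.000], [2.000, -3.31706]] (det J = 27.31706).
Solving J·Δ = −F gives Δ = (-0.693, -0.442).
Then the next iterate is (x, y)₁ = (1.307, 0.558).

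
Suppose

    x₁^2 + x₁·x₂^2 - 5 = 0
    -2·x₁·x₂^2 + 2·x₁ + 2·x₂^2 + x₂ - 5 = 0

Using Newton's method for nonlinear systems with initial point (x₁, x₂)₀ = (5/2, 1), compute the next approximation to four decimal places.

(2.2083, 0.6000)

At (5/2, 1): F = (3.7500, -2.0000).
Jacobian J = [[2·x₁ + x₂^2, 2·x₁·x₂], [-2·x₂^2 + 2, -4·x₁·x₂ + 4·x₂ + 1]].
At the point, J = [[6.0000, 5.0000], [0.0000, -5.0000]] (det J = -30.0000).
Solving J·Δ = −F gives Δ = (-0.2917, -0.4000).
Then the next iterate is (x₁, x₂)₁ = (2.2083, 0.6000).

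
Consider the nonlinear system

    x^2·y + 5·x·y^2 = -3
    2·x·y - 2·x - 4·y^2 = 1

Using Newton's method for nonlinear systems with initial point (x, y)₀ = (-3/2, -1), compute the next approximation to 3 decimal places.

At (-3/2, -1): F = (-6.750, 1.000).
Jacobian J = [[2·x·y + 5·y^2, x^2 + 10·x·y], [2·y - 2, 2·x - 8·y]].
At the point, J = [[8.000, 17.250], [-4.000, 5.000]] (det J = 109.000).
Solving J·Δ = −F gives Δ = (0.468, 0.174).
Then the next iterate is (x, y)₁ = (-1.032, -0.826).

(-1.032, -0.826)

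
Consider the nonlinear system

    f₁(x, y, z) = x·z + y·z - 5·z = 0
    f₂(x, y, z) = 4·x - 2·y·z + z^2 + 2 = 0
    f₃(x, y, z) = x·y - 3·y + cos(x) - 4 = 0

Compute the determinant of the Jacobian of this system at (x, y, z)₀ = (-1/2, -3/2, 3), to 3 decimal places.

207.809

J = [[z, z, x + y - 5], [4, -2·z, -2·y + 2·z], [y - sin(x), x - 3, 0]].
At the point, J = [[3.000, 3.000, -7.000], [4.000, -6.000, 9.000], [-1.02057, -3.500, 0.000]].
det J = 207.809.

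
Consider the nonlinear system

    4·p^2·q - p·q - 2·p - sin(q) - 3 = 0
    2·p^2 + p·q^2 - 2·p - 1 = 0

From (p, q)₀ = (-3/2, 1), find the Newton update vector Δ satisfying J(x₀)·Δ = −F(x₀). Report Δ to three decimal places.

(0.687, 0.064)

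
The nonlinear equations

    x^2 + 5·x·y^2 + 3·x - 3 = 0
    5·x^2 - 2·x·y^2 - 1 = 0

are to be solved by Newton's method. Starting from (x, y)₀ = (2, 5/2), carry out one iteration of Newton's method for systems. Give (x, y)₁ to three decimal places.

(1.044, 1.841)

At (2, 5/2): F = (69.500, -6.000).
Jacobian J = [[2·x + 5·y^2 + 3, 10·x·y], [10·x - 2·y^2, -4·x·y]].
At the point, J = [[38.250, 50.000], [7.500, -20.000]] (det J = -1140.000).
Solving J·Δ = −F gives Δ = (-0.956, -0.659).
Then the next iterate is (x, y)₁ = (1.044, 1.841).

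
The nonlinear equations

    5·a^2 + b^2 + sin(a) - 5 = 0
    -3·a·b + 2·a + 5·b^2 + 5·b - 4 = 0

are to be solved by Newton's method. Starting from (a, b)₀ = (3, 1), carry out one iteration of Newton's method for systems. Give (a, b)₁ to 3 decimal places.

(1.632, 0.272)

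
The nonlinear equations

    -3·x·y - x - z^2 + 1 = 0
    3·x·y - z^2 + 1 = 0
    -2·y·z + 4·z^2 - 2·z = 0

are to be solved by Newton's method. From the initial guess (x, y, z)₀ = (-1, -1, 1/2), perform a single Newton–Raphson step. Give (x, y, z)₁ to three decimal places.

At (-1, -1, 1/2): F = (-1.250, 3.750, 1.000).
Jacobian J = [[-3·y - 1, -3·x, -2·z], [3·y, 3·x, -2·z], [0, -2·z, -2·y + 8·z - 2]].
At the point, J = [[2.000, 3.000, -1.000], [-3.000, -3.000, -1.000], [0.000, -1.000, 4.000]] (det J = 7.000).
Solving J·Δ = −F gives Δ = (4.429, -2.857, -0.964).
Then the next iterate is (x, y, z)₁ = (3.429, -3.857, -0.464).

(3.429, -3.857, -0.464)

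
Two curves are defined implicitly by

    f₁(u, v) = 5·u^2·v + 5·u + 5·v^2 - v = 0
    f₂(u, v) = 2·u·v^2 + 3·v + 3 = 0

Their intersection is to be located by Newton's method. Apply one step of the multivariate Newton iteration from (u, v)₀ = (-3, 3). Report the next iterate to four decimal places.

At (-3, 3): F = (162.0000, -42.0000).
Jacobian J = [[10·u·v + 5, 5·u^2 + 10·v - 1], [2·v^2, 4·u·v + 3]].
At the point, J = [[-85.0000, 74.0000], [18.0000, -33.0000]] (det J = 1473.0000).
Solving J·Δ = −F gives Δ = (1.5193, -0.4440).
Then the next iterate is (u, v)₁ = (-1.4807, 2.5560).

(-1.4807, 2.5560)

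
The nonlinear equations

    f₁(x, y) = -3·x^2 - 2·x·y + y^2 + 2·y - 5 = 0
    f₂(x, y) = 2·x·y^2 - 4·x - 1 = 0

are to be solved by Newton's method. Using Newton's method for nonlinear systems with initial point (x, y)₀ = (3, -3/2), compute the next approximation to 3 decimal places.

(1.424, -1.516)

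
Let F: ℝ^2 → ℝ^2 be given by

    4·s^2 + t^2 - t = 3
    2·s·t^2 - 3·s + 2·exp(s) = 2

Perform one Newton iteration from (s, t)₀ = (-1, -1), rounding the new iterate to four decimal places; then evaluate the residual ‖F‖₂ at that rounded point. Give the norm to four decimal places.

0.4822

At (-1, -1): F = (3.0000, -0.264241).
Jacobian J = [[8·s, 2·t - 1], [2·t^2 + 2·exp(s) - 3, 4·s·t]].
At the point, J = [[-8.0000, -3.0000], [-0.264241, 4.0000]] (det J = -32.792723).
Solving J·Δ = −F gives Δ = (0.3418, 0.0886).
Then the next iterate is (s, t)₁ = (-0.6582, -0.9114).
Re-evaluating at (-0.6582, -0.9114): F = (0.474959, -0.083303), so ‖F‖₂ = 0.4822.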